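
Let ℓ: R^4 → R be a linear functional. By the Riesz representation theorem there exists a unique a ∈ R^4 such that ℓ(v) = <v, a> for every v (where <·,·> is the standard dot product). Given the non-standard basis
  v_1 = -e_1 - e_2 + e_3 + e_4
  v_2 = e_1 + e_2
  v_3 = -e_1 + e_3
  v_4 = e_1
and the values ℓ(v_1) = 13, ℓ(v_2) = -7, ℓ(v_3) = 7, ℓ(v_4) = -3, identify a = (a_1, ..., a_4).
a = (-3, -4, 4, 2)

Write a = (a_1, ..., a_4) in the standard basis. For each basis vector v_i, ℓ(v_i) = <v_i, a> is a linear equation in the a_j's. Collect the n equations into a matrix system V a = ℓ, where row i of V is v_i (expressed in the standard basis). Since V is invertible (lower-triangular with 1s on the diagonal, up to permutation), solve by back-substitution:
  V =
[[-1, -1, 1, 1],
 [1, 1, 0, 0],
 [-1, 0, 1, 0],
 [1, 0, 0, 0]]
  V a = (13, -7, 7, -3)
Solving gives a = (-3, -4, 4, 2).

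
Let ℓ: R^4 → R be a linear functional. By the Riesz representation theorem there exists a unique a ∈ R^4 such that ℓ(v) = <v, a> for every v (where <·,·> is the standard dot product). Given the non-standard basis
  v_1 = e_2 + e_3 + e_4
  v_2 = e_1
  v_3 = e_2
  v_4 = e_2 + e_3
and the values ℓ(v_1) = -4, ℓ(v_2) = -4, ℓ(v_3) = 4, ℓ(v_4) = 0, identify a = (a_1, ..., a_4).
a = (-4, 4, -4, -4)

Write a = (a_1, ..., a_4) in the standard basis. For each basis vector v_i, ℓ(v_i) = <v_i, a> is a linear equation in the a_j's. Collect the n equations into a matrix system V a = ℓ, where row i of V is v_i (expressed in the standard basis). Since V is invertible (lower-triangular with 1s on the diagonal, up to permutation), solve by back-substitution:
  V =
[[0, 1, 1, 1],
 [1, 0, 0, 0],
 [0, 1, 0, 0],
 [0, 1, 1, 0]]
  V a = (-4, -4, 4, 0)
Solving gives a = (-4, 4, -4, -4).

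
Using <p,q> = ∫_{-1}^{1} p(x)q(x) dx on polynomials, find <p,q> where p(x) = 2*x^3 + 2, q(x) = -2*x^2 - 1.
<p,q> = -20/3

Expand the product: p(x)·q(x) = -4*x^5 - 2*x^3 - 4*x^2 - 2.
∫_{-1}^{1} of each monomial x^k gives [2/(k+1) if k even, 0 if k odd]. Integrating term-by-term (or equivalently evaluating the antiderivative F(x) = -2*x^6/3 - x^4/2 - 4*x^3/3 - 2*x at the endpoints):
  F(1) − F(−1) = -9/2 − (13/6) = -20/3.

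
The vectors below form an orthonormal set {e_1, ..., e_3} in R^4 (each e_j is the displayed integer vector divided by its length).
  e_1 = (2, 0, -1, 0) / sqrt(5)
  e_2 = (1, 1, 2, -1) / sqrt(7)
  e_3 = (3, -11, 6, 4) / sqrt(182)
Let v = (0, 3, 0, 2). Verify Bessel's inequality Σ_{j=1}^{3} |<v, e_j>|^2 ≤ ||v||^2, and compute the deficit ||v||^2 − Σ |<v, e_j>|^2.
Σ |<v, e_j>|^2 = 93/26; ||v||^2 = 13; deficit = 245/26

Write each e_j = u_j / sqrt(<u_j, u_j>) where u_j is the displayed integer vector. Then <v, e_j> = <v, u_j> / sqrt(<u_j, u_j>), so |<v, e_j>|^2 = <v, u_j>^2 / <u_j, u_j>.
Coefficients: <v, e_1> = 0/sqrt(5), <v, e_2> = 1/sqrt(7), <v, e_3> = -25/sqrt(182).
Square and sum: Σ |<v, e_j>|^2 = 93/26.
Compute ||v||^2 = v·v = 13.
Deficit = 13 − 93/26 = 245/26 ≥ 0, confirming Bessel's inequality. (The deficit equals ||v − Σ <v,e_j> e_j||^2, the squared distance from v to span{e_j}.)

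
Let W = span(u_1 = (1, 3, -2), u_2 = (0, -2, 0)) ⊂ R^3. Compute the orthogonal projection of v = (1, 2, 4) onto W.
proj_W(v) = (-7/5, 2, 14/5)

Set up U = [u_1 | ... | u_2] ∈ R^(3×2). The projector onto W = col(U) is P = U (U^T U)^(-1) U^T.
Compute U^T U =
  [14, -6]
  [-6, 4],
and U^T v = (-1, -4).
Solve U^T U · c = U^T v for the coefficients: c = (-7/5, -31/10). The projection is proj_W(v) = U c.
Check: (v - proj_W(v)) · u_1 = 0  (should be 0).
Check: (v - proj_W(v)) · u_2 = 0  (should be 0).
Result: proj_W(v) = (-7/5, 2, 14/5).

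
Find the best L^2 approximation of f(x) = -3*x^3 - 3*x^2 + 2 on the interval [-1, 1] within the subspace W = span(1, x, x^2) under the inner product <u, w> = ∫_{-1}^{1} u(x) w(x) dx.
g(x) = -3*x^2 - 9*x/5 + 2

The best approximation g ∈ W is the orthogonal projection of f onto W. Writing g = a_0 + a_1 x + a_2 x^2, the coefficients solve the normal equations G · a = b where
  G_{ij} = <φ_i, φ_j> and b_i = <f, φ_i>, with φ_0 = 1, φ_1 = x, φ_2 = x^2.
G =
  [2, 0, 2/3]
  [0, 2/3, 0]
  [2/3, 0, 2/5],
b = (2, -6/5, 2/15).
Solving gives a_0 = 2, a_1 = -9/5, a_2 = -3, so
  g(x) = -3*x^2 - 9*x/5 + 2.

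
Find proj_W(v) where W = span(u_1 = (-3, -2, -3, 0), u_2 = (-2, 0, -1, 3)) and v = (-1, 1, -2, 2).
proj_W(v) = (-338/227, -16/227, -181/227, 471/227)

Set up U = [u_1 | ... | u_2] ∈ R^(4×2). The projector onto W = col(U) is P = U (U^T U)^(-1) U^T.
Compute U^T U =
  [22, 9]
  [9, 14],
and U^T v = (7, 10).
Solve U^T U · c = U^T v for the coefficients: c = (8/227, 157/227). The projection is proj_W(v) = U c.
Check: (v - proj_W(v)) · u_1 = 0  (should be 0).
Check: (v - proj_W(v)) · u_2 = 0  (should be 0).
Result: proj_W(v) = (-338/227, -16/227, -181/227, 471/227).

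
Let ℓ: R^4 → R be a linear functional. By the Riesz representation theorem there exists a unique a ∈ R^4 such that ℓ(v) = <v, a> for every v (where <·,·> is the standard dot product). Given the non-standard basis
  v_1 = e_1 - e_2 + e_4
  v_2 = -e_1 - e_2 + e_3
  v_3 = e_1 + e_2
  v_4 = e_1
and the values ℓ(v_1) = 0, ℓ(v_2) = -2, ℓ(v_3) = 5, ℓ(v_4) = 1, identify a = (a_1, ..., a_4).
a = (1, 4, 3, 3)

Write a = (a_1, ..., a_4) in the standard basis. For each basis vector v_i, ℓ(v_i) = <v_i, a> is a linear equation in the a_j's. Collect the n equations into a matrix system V a = ℓ, where row i of V is v_i (expressed in the standard basis). Since V is invertible (lower-triangular with 1s on the diagonal, up to permutation), solve by back-substitution:
  V =
[[1, -1, 0, 1],
 [-1, -1, 1, 0],
 [1, 1, 0, 0],
 [1, 0, 0, 0]]
  V a = (0, -2, 5, 1)
Solving gives a = (1, 4, 3, 3).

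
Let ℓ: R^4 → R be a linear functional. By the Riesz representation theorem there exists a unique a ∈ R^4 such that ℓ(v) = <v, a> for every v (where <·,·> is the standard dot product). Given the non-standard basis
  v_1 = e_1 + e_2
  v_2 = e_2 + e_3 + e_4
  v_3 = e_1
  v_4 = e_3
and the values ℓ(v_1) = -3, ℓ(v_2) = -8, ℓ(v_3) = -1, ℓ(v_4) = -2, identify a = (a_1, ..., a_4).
a = (-1, -2, -2, -4)

Write a = (a_1, ..., a_4) in the standard basis. For each basis vector v_i, ℓ(v_i) = <v_i, a> is a linear equation in the a_j's. Collect the n equations into a matrix system V a = ℓ, where row i of V is v_i (expressed in the standard basis). Since V is invertible (lower-triangular with 1s on the diagonal, up to permutation), solve by back-substitution:
  V =
[[1, 1, 0, 0],
 [0, 1, 1, 1],
 [1, 0, 0, 0],
 [0, 0, 1, 0]]
  V a = (-3, -8, -1, -2)
Solving gives a = (-1, -2, -2, -4).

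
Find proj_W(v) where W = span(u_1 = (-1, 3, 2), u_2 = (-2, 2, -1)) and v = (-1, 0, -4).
proj_W(v) = (-17/10, -1/2, -18/5)

Set up U = [u_1 | ... | u_2] ∈ R^(3×2). The projector onto W = col(U) is P = U (U^T U)^(-1) U^T.
Compute U^T U =
  [14, 6]
  [6, 9],
and U^T v = (-7, 6).
Solve U^T U · c = U^T v for the coefficients: c = (-11/10, 7/5). The projection is proj_W(v) = U c.
Check: (v - proj_W(v)) · u_1 = 0  (should be 0).
Check: (v - proj_W(v)) · u_2 = 0  (should be 0).
Result: proj_W(v) = (-17/10, -1/2, -18/5).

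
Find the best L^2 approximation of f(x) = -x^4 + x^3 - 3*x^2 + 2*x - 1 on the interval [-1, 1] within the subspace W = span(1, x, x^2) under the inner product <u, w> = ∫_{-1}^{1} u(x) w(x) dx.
g(x) = -27*x^2/7 + 13*x/5 - 32/35

The best approximation g ∈ W is the orthogonal projection of f onto W. Writing g = a_0 + a_1 x + a_2 x^2, the coefficients solve the normal equations G · a = b where
  G_{ij} = <φ_i, φ_j> and b_i = <f, φ_i>, with φ_0 = 1, φ_1 = x, φ_2 = x^2.
G =
  [2, 0, 2/3]
  [0, 2/3, 0]
  [2/3, 0, 2/5],
b = (-22/5, 26/15, -226/105).
Solving gives a_0 = -32/35, a_1 = 13/5, a_2 = -27/7, so
  g(x) = -27*x^2/7 + 13*x/5 - 32/35.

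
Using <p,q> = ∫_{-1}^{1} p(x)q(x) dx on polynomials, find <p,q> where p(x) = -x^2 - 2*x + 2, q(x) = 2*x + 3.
<p,q> = 22/3

Expand the product: p(x)·q(x) = -2*x^3 - 7*x^2 - 2*x + 6.
∫_{-1}^{1} of each monomial x^k gives [2/(k+1) if k even, 0 if k odd]. Integrating term-by-term (or equivalently evaluating the antiderivative F(x) = -x^4/2 - 7*x^3/3 - x^2 + 6*x at the endpoints):
  F(1) − F(−1) = 13/6 − (-31/6) = 22/3.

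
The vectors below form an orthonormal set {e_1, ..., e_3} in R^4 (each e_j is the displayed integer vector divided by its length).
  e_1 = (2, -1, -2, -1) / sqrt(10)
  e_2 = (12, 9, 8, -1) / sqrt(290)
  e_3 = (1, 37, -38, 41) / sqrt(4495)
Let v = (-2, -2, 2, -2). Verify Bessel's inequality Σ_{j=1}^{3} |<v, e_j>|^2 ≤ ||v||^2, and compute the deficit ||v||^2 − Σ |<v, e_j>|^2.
Σ |<v, e_j>|^2 = 2444/155; ||v||^2 = 16; deficit = 36/155

Write each e_j = u_j / sqrt(<u_j, u_j>) where u_j is the displayed integer vector. Then <v, e_j> = <v, u_j> / sqrt(<u_j, u_j>), so |<v, e_j>|^2 = <v, u_j>^2 / <u_j, u_j>.
Coefficients: <v, e_1> = -4/sqrt(10), <v, e_2> = -24/sqrt(290), <v, e_3> = -234/sqrt(4495).
Square and sum: Σ |<v, e_j>|^2 = 2444/155.
Compute ||v||^2 = v·v = 16.
Deficit = 16 − 2444/155 = 36/155 ≥ 0, confirming Bessel's inequality. (The deficit equals ||v − Σ <v,e_j> e_j||^2, the squared distance from v to span{e_j}.)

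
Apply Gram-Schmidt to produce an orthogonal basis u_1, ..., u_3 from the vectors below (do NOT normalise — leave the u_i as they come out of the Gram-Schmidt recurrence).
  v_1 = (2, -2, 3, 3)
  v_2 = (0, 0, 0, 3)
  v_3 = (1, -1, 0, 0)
Orthogonal basis:
  u_1 = (2, -2, 3, 3)
  u_2 = (-9/13, 9/13, -27/26, 51/26)
  u_3 = (9/17, -9/17, -12/17, 0)

Apply the Gram-Schmidt recurrence
  u_1 = v_1
  u_i = v_i − Σ_{j<i} ((v_i · u_j) / (u_j · u_j)) · u_j.

Step by step this gives:
  u_1 = (2, -2, 3, 3)
  u_2 = (-9/13, 9/13, -27/26, 51/26)
  u_3 = (9/17, -9/17, -12/17, 0)

Orthogonality check:
  u_2 · u_1 = 0 (should be 0)
  u_3 · u_1 = 0 (should be 0)
  u_3 · u_2 = 0 (should be 0)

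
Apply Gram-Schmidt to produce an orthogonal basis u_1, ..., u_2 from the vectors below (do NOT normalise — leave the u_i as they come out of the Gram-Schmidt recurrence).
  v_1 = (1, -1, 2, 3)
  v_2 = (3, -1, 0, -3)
Orthogonal basis:
  u_1 = (1, -1, 2, 3)
  u_2 = (10/3, -4/3, 2/3, -2)

Apply the Gram-Schmidt recurrence
  u_1 = v_1
  u_i = v_i − Σ_{j<i} ((v_i · u_j) / (u_j · u_j)) · u_j.

Step by step this gives:
  u_1 = (1, -1, 2, 3)
  u_2 = (10/3, -4/3, 2/3, -2)

Orthogonality check:
  u_2 · u_1 = 0 (should be 0)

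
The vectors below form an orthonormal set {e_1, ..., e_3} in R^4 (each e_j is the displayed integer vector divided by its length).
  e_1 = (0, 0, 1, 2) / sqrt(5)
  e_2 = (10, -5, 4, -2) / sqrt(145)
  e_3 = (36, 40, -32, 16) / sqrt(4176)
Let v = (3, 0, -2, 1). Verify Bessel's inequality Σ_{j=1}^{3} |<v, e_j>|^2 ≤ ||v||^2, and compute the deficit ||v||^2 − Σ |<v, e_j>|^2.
Σ |<v, e_j>|^2 = 101/9; ||v||^2 = 14; deficit = 25/9

Write each e_j = u_j / sqrt(<u_j, u_j>) where u_j is the displayed integer vector. Then <v, e_j> = <v, u_j> / sqrt(<u_j, u_j>), so |<v, e_j>|^2 = <v, u_j>^2 / <u_j, u_j>.
Coefficients: <v, e_1> = 0/sqrt(5), <v, e_2> = 20/sqrt(145), <v, e_3> = 188/sqrt(4176).
Square and sum: Σ |<v, e_j>|^2 = 101/9.
Compute ||v||^2 = v·v = 14.
Deficit = 14 − 101/9 = 25/9 ≥ 0, confirming Bessel's inequality. (The deficit equals ||v − Σ <v,e_j> e_j||^2, the squared distance from v to span{e_j}.)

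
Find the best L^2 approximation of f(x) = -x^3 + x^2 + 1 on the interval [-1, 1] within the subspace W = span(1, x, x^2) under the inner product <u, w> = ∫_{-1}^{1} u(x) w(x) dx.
g(x) = x^2 - 3*x/5 + 1

The best approximation g ∈ W is the orthogonal projection of f onto W. Writing g = a_0 + a_1 x + a_2 x^2, the coefficients solve the normal equations G · a = b where
  G_{ij} = <φ_i, φ_j> and b_i = <f, φ_i>, with φ_0 = 1, φ_1 = x, φ_2 = x^2.
G =
  [2, 0, 2/3]
  [0, 2/3, 0]
  [2/3, 0, 2/5],
b = (8/3, -2/5, 16/15).
Solving gives a_0 = 1, a_1 = -3/5, a_2 = 1, so
  g(x) = x^2 - 3*x/5 + 1.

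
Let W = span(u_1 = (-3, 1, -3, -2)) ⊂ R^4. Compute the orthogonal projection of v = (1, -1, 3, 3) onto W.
proj_W(v) = (57/23, -19/23, 57/23, 38/23)

Set up U = [u_1 | ... | u_1] ∈ R^(4×1). The projector onto W = col(U) is P = U (U^T U)^(-1) U^T.
Compute U^T U =
  [23],
and U^T v = (-19).
Solve U^T U · c = U^T v for the coefficients: c = (-19/23). The projection is proj_W(v) = U c.
Check: (v - proj_W(v)) · u_1 = 0  (should be 0).
Result: proj_W(v) = (57/23, -19/23, 57/23, 38/23).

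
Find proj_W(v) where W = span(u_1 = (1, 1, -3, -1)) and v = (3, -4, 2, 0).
proj_W(v) = (-7/12, -7/12, 7/4, 7/12)

Set up U = [u_1 | ... | u_1] ∈ R^(4×1). The projector onto W = col(U) is P = U (U^T U)^(-1) U^T.
Compute U^T U =
  [12],
and U^T v = (-7).
Solve U^T U · c = U^T v for the coefficients: c = (-7/12). The projection is proj_W(v) = U c.
Check: (v - proj_W(v)) · u_1 = 0  (should be 0).
Result: proj_W(v) = (-7/12, -7/12, 7/4, 7/12).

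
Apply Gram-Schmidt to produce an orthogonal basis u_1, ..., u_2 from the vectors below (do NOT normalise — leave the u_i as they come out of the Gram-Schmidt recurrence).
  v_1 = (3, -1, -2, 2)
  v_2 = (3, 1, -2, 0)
Orthogonal basis:
  u_1 = (3, -1, -2, 2)
  u_2 = (1, 5/3, -2/3, -4/3)

Apply the Gram-Schmidt recurrence
  u_1 = v_1
  u_i = v_i − Σ_{j<i} ((v_i · u_j) / (u_j · u_j)) · u_j.

Step by step this gives:
  u_1 = (3, -1, -2, 2)
  u_2 = (1, 5/3, -2/3, -4/3)

Orthogonality check:
  u_2 · u_1 = 0 (should be 0)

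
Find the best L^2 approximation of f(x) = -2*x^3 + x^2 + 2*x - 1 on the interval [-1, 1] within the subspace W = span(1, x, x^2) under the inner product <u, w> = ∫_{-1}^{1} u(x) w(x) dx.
g(x) = x^2 + 4*x/5 - 1

The best approximation g ∈ W is the orthogonal projection of f onto W. Writing g = a_0 + a_1 x + a_2 x^2, the coefficients solve the normal equations G · a = b where
  G_{ij} = <φ_i, φ_j> and b_i = <f, φ_i>, with φ_0 = 1, φ_1 = x, φ_2 = x^2.
G =
  [2, 0, 2/3]
  [0, 2/3, 0]
  [2/3, 0, 2/5],
b = (-4/3, 8/15, -4/15).
Solving gives a_0 = -1, a_1 = 4/5, a_2 = 1, so
  g(x) = x^2 + 4*x/5 - 1.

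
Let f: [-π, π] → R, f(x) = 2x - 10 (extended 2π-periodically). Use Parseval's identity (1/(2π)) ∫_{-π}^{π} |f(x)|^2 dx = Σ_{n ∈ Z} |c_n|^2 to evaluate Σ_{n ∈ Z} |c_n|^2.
Σ |c_n|^2 = 4π^2/3 + 100

Expand and integrate term by term over [-π, π]:
  ∫ (2x)^2 dx = 4·(2π^3/3); ∫ 2·2·(-10)·x dx = 0 (odd integrand); ∫ (-10)^2 dx = 100·2π.
So (1/(2π)) ∫_{-π}^{π} (2x - 10)^2 dx = 4π^2/3 + 100 = 4π^2/3 + 100.
Parseval ⇒ Σ |c_n|^2 = 4π^2/3 + 100.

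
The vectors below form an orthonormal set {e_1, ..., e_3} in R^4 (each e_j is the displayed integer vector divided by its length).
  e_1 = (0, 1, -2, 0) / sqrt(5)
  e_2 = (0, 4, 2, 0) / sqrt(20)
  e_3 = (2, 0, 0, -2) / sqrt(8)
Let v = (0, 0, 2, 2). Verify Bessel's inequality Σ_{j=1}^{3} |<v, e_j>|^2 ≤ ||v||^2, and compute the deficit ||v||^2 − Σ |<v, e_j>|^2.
Σ |<v, e_j>|^2 = 6; ||v||^2 = 8; deficit = 2

Write each e_j = u_j / sqrt(<u_j, u_j>) where u_j is the displayed integer vector. Then <v, e_j> = <v, u_j> / sqrt(<u_j, u_j>), so |<v, e_j>|^2 = <v, u_j>^2 / <u_j, u_j>.
Coefficients: <v, e_1> = -4/sqrt(5), <v, e_2> = 4/sqrt(20), <v, e_3> = -4/sqrt(8).
Square and sum: Σ |<v, e_j>|^2 = 6.
Compute ||v||^2 = v·v = 8.
Deficit = 8 − 6 = 2 ≥ 0, confirming Bessel's inequality. (The deficit equals ||v − Σ <v,e_j> e_j||^2, the squared distance from v to span{e_j}.)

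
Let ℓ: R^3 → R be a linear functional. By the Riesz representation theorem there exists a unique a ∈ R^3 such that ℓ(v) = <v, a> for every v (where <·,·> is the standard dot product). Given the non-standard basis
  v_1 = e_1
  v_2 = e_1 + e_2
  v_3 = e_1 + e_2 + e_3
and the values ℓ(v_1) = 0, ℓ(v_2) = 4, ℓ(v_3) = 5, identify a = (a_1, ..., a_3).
a = (0, 4, 1)

Write a = (a_1, ..., a_3) in the standard basis. For each basis vector v_i, ℓ(v_i) = <v_i, a> is a linear equation in the a_j's. Collect the n equations into a matrix system V a = ℓ, where row i of V is v_i (expressed in the standard basis). Since V is invertible (lower-triangular with 1s on the diagonal, up to permutation), solve by back-substitution:
  V =
[[1, 0, 0],
 [1, 1, 0],
 [1, 1, 1]]
  V a = (0, 4, 5)
Solving gives a = (0, 4, 1).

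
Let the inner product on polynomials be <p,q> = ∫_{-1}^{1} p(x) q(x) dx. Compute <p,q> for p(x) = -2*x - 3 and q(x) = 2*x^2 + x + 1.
<p,q> = -34/3

Expand the product: p(x)·q(x) = -4*x^3 - 8*x^2 - 5*x - 3.
∫_{-1}^{1} of each monomial x^k gives [2/(k+1) if k even, 0 if k odd]. Integrating term-by-term (or equivalently evaluating the antiderivative F(x) = -x^4 - 8*x^3/3 - 5*x^2/2 - 3*x at the endpoints):
  F(1) − F(−1) = -55/6 − (13/6) = -34/3.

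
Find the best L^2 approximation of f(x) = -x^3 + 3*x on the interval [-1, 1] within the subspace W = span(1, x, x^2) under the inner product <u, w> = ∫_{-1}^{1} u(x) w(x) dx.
g(x) = 12*x/5

The best approximation g ∈ W is the orthogonal projection of f onto W. Writing g = a_0 + a_1 x + a_2 x^2, the coefficients solve the normal equations G · a = b where
  G_{ij} = <φ_i, φ_j> and b_i = <f, φ_i>, with φ_0 = 1, φ_1 = x, φ_2 = x^2.
G =
  [2, 0, 2/3]
  [0, 2/3, 0]
  [2/3, 0, 2/5],
b = (0, 8/5, 0).
Solving gives a_0 = 0, a_1 = 12/5, a_2 = 0, so
  g(x) = 12*x/5.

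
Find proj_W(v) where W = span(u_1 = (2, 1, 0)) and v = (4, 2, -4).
proj_W(v) = (4, 2, 0)

Set up U = [u_1 | ... | u_1] ∈ R^(3×1). The projector onto W = col(U) is P = U (U^T U)^(-1) U^T.
Compute U^T U =
  [5],
and U^T v = (10).
Solve U^T U · c = U^T v for the coefficients: c = (2). The projection is proj_W(v) = U c.
Check: (v - proj_W(v)) · u_1 = 0  (should be 0).
Result: proj_W(v) = (4, 2, 0).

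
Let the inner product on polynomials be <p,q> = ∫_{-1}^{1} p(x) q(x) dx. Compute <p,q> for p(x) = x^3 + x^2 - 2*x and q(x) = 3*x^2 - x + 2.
<p,q> = 52/15

Expand the product: p(x)·q(x) = 3*x^5 + 2*x^4 - 5*x^3 + 4*x^2 - 4*x.
∫_{-1}^{1} of each monomial x^k gives [2/(k+1) if k even, 0 if k odd]. Integrating term-by-term (or equivalently evaluating the antiderivative F(x) = x^6/2 + 2*x^5/5 - 5*x^4/4 + 4*x^3/3 - 2*x^2 at the endpoints):
  F(1) − F(−1) = -61/60 − (-269/60) = 52/15.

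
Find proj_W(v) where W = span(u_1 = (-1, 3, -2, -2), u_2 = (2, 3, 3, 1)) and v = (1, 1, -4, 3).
proj_W(v) = (-32/59, 60/413, -380/413, -244/413)

Set up U = [u_1 | ... | u_2] ∈ R^(4×2). The projector onto W = col(U) is P = U (U^T U)^(-1) U^T.
Compute U^T U =
  [18, -1]
  [-1, 23],
and U^T v = (4, -4).
Solve U^T U · c = U^T v for the coefficients: c = (88/413, -68/413). The projection is proj_W(v) = U c.
Check: (v - proj_W(v)) · u_1 = 0  (should be 0).
Check: (v - proj_W(v)) · u_2 = 0  (should be 0).
Result: proj_W(v) = (-32/59, 60/413, -380/413, -244/413).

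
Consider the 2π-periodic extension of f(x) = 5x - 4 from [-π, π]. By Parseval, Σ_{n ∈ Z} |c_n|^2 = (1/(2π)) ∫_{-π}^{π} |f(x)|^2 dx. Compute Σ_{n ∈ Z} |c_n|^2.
Σ |c_n|^2 = 25π^2/3 + 16

Expand and integrate term by term over [-π, π]:
  ∫ (5x)^2 dx = 25·(2π^3/3); ∫ 2·5·(-4)·x dx = 0 (odd integrand); ∫ (-4)^2 dx = 16·2π.
So (1/(2π)) ∫_{-π}^{π} (5x - 4)^2 dx = 25π^2/3 + 16 = 25π^2/3 + 16.
Parseval ⇒ Σ |c_n|^2 = 25π^2/3 + 16.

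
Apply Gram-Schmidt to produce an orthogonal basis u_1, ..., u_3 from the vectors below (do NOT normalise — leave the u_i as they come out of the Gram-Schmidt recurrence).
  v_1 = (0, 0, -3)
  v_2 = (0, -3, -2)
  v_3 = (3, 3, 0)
Orthogonal basis:
  u_1 = (0, 0, -3)
  u_2 = (0, -3, 0)
  u_3 = (3, 0, 0)

Apply the Gram-Schmidt recurrence
  u_1 = v_1
  u_i = v_i − Σ_{j<i} ((v_i · u_j) / (u_j · u_j)) · u_j.

Step by step this gives:
  u_1 = (0, 0, -3)
  u_2 = (0, -3, 0)
  u_3 = (3, 0, 0)

Orthogonality check:
  u_2 · u_1 = 0 (should be 0)
  u_3 · u_1 = 0 (should be 0)
  u_3 · u_2 = 0 (should be 0)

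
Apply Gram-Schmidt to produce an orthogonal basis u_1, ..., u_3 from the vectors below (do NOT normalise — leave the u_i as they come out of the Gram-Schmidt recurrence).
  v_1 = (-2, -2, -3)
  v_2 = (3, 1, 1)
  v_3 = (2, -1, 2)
Orthogonal basis:
  u_1 = (-2, -2, -3)
  u_2 = (29/17, -5/17, -16/17)
  u_3 = (17/66, -119/66, 34/33)

Apply the Gram-Schmidt recurrence
  u_1 = v_1
  u_i = v_i − Σ_{j<i} ((v_i · u_j) / (u_j · u_j)) · u_j.

Step by step this gives:
  u_1 = (-2, -2, -3)
  u_2 = (29/17, -5/17, -16/17)
  u_3 = (17/66, -119/66, 34/33)

Orthogonality check:
  u_2 · u_1 = 0 (should be 0)
  u_3 · u_1 = 0 (should be 0)
  u_3 · u_2 = 0 (should be 0)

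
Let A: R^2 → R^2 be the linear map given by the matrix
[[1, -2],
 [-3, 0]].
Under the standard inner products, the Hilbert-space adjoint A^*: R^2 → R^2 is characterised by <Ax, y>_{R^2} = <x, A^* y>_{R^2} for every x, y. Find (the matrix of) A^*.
A^* = A^T =
[[1, -3],
 [-2, 0]]

For real matrices with standard dot products, the defining identity <Ax, y> = <x, A^* y> gives (Ax)^T y = x^T (A^*) y, i.e. x^T A^T y = x^T (A^*) y. Since this holds for all x, y, we must have A^* = A^T. Therefore
A^* =
[[1, -3],
 [-2, 0]].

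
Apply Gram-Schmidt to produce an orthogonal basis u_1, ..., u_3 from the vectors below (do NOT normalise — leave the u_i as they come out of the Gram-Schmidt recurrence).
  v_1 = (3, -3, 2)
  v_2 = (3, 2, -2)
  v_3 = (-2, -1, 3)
Orthogonal basis:
  u_1 = (3, -3, 2)
  u_2 = (69/22, 41/22, -21/11)
  u_3 = (58/373, 348/373, 435/373)

Apply the Gram-Schmidt recurrence
  u_1 = v_1
  u_i = v_i − Σ_{j<i} ((v_i · u_j) / (u_j · u_j)) · u_j.

Step by step this gives:
  u_1 = (3, -3, 2)
  u_2 = (69/22, 41/22, -21/11)
  u_3 = (58/373, 348/373, 435/373)

Orthogonality check:
  u_2 · u_1 = 0 (should be 0)
  u_3 · u_1 = 0 (should be 0)
  u_3 · u_2 = 0 (should be 0)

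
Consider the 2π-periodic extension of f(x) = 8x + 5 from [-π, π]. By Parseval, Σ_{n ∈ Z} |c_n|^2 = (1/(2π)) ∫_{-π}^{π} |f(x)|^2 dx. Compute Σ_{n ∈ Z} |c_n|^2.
Σ |c_n|^2 = 64π^2/3 + 25

Expand and integrate term by term over [-π, π]:
  ∫ (8x)^2 dx = 64·(2π^3/3); ∫ 2·8·(5)·x dx = 0 (odd integrand); ∫ 5^2 dx = 25·2π.
So (1/(2π)) ∫_{-π}^{π} (8x + 5)^2 dx = 64π^2/3 + 25 = 64π^2/3 + 25.
Parseval ⇒ Σ |c_n|^2 = 64π^2/3 + 25.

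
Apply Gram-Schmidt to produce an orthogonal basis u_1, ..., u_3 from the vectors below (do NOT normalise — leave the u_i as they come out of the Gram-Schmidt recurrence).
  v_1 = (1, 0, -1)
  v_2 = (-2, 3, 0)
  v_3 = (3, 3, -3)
Orthogonal basis:
  u_1 = (1, 0, -1)
  u_2 = (-1, 3, -1)
  u_3 = (9/11, 6/11, 9/11)

Apply the Gram-Schmidt recurrence
  u_1 = v_1
  u_i = v_i − Σ_{j<i} ((v_i · u_j) / (u_j · u_j)) · u_j.

Step by step this gives:
  u_1 = (1, 0, -1)
  u_2 = (-1, 3, -1)
  u_3 = (9/11, 6/11, 9/11)

Orthogonality check:
  u_2 · u_1 = 0 (should be 0)
  u_3 · u_1 = 0 (should be 0)
  u_3 · u_2 = 0 (should be 0)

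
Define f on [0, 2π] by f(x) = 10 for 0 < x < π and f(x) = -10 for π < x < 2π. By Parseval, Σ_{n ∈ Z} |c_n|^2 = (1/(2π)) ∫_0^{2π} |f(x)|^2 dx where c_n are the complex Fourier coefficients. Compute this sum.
Σ |c_n|^2 = 100

Parseval equates the L^2 energy of f (normalised by 1/(2π)) with the ℓ^2 sum of its Fourier coefficients: (1/(2π)) ∫_0^{2π} |f|^2 = Σ |c_n|^2.
Compute the left side: (1/(2π)) [∫_0^π 10^2 dx + ∫_π^{2π} (-10)^2 dx] = (1/(2π)) · (100π + 100π) = (100 + 100)/2 = 100.
So Σ_{n ∈ Z} |c_n|^2 = 100.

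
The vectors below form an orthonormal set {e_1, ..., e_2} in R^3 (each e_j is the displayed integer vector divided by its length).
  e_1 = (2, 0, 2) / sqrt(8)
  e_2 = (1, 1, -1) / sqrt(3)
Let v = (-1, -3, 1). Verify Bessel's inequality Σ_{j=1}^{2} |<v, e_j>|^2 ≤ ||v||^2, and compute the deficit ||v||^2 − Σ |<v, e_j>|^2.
Σ |<v, e_j>|^2 = 25/3; ||v||^2 = 11; deficit = 8/3

Write each e_j = u_j / sqrt(<u_j, u_j>) where u_j is the displayed integer vector. Then <v, e_j> = <v, u_j> / sqrt(<u_j, u_j>), so |<v, e_j>|^2 = <v, u_j>^2 / <u_j, u_j>.
Coefficients: <v, e_1> = 0/sqrt(8), <v, e_2> = -5/sqrt(3).
Square and sum: Σ |<v, e_j>|^2 = 25/3.
Compute ||v||^2 = v·v = 11.
Deficit = 11 − 25/3 = 8/3 ≥ 0, confirming Bessel's inequality. (The deficit equals ||v − Σ <v,e_j> e_j||^2, the squared distance from v to span{e_j}.)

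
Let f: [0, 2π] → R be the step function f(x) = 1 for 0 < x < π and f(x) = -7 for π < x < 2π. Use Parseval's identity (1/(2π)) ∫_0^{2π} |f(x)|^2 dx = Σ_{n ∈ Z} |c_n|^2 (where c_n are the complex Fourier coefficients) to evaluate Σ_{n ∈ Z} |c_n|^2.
Σ |c_n|^2 = 25

Parseval equates the L^2 energy of f (normalised by 1/(2π)) with the ℓ^2 sum of its Fourier coefficients: (1/(2π)) ∫_0^{2π} |f|^2 = Σ |c_n|^2.
Compute the left side: (1/(2π)) [∫_0^π 1^2 dx + ∫_π^{2π} (-7)^2 dx] = (1/(2π)) · (1π + 49π) = (1 + 49)/2 = 25.
So Σ_{n ∈ Z} |c_n|^2 = 25.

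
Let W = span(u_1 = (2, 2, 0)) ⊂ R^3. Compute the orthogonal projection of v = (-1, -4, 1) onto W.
proj_W(v) = (-5/2, -5/2, 0)

Set up U = [u_1 | ... | u_1] ∈ R^(3×1). The projector onto W = col(U) is P = U (U^T U)^(-1) U^T.
Compute U^T U =
  [8],
and U^T v = (-10).
Solve U^T U · c = U^T v for the coefficients: c = (-5/4). The projection is proj_W(v) = U c.
Check: (v - proj_W(v)) · u_1 = 0  (should be 0).
Result: proj_W(v) = (-5/2, -5/2, 0).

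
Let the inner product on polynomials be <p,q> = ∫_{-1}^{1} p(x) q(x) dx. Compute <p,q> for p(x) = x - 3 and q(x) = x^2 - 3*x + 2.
<p,q> = -16

Expand the product: p(x)·q(x) = x^3 - 6*x^2 + 11*x - 6.
∫_{-1}^{1} of each monomial x^k gives [2/(k+1) if k even, 0 if k odd]. Integrating term-by-term (or equivalently evaluating the antiderivative F(x) = x^4/4 - 2*x^3 + 11*x^2/2 - 6*x at the endpoints):
  F(1) − F(−1) = -9/4 − (55/4) = -16.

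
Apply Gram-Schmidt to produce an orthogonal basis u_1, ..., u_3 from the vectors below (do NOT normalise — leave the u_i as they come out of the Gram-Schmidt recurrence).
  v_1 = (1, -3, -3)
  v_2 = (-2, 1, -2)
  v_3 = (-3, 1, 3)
Orthogonal basis:
  u_1 = (1, -3, -3)
  u_2 = (-39/19, 22/19, -35/19)
  u_3 = (-9/5, -8/5, 1)

Apply the Gram-Schmidt recurrence
  u_1 = v_1
  u_i = v_i − Σ_{j<i} ((v_i · u_j) / (u_j · u_j)) · u_j.

Step by step this gives:
  u_1 = (1, -3, -3)
  u_2 = (-39/19, 22/19, -35/19)
  u_3 = (-9/5, -8/5, 1)

Orthogonality check:
  u_2 · u_1 = 0 (should be 0)
  u_3 · u_1 = 0 (should be 0)
  u_3 · u_2 = 0 (should be 0)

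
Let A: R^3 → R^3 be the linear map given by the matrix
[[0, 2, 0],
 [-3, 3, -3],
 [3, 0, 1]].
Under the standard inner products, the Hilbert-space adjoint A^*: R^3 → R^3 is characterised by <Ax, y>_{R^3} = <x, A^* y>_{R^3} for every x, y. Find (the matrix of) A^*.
A^* = A^T =
[[0, -3, 3],
 [2, 3, 0],
 [0, -3, 1]]

For real matrices with standard dot products, the defining identity <Ax, y> = <x, A^* y> gives (Ax)^T y = x^T (A^*) y, i.e. x^T A^T y = x^T (A^*) y. Since this holds for all x, y, we must have A^* = A^T. Therefore
A^* =
[[0, -3, 3],
 [2, 3, 0],
 [0, -3, 1]].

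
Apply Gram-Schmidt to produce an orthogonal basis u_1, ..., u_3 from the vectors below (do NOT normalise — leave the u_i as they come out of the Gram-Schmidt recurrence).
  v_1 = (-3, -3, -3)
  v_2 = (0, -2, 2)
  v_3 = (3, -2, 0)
Orthogonal basis:
  u_1 = (-3, -3, -3)
  u_2 = (0, -2, 2)
  u_3 = (8/3, -4/3, -4/3)

Apply the Gram-Schmidt recurrence
  u_1 = v_1
  u_i = v_i − Σ_{j<i} ((v_i · u_j) / (u_j · u_j)) · u_j.

Step by step this gives:
  u_1 = (-3, -3, -3)
  u_2 = (0, -2, 2)
  u_3 = (8/3, -4/3, -4/3)

Orthogonality check:
  u_2 · u_1 = 0 (should be 0)
  u_3 · u_1 = 0 (should be 0)
  u_3 · u_2 = 0 (should be 0)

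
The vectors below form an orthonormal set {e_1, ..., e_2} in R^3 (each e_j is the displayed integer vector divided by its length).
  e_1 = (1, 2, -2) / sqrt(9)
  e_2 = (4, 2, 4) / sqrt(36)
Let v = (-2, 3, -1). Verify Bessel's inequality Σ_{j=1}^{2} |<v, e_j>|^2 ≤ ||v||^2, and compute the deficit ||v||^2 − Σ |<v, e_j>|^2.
Σ |<v, e_j>|^2 = 5; ||v||^2 = 14; deficit = 9

Write each e_j = u_j / sqrt(<u_j, u_j>) where u_j is the displayed integer vector. Then <v, e_j> = <v, u_j> / sqrt(<u_j, u_j>), so |<v, e_j>|^2 = <v, u_j>^2 / <u_j, u_j>.
Coefficients: <v, e_1> = 6/sqrt(9), <v, e_2> = -6/sqrt(36).
Square and sum: Σ |<v, e_j>|^2 = 5.
Compute ||v||^2 = v·v = 14.
Deficit = 14 − 5 = 9 ≥ 0, confirming Bessel's inequality. (The deficit equals ||v − Σ <v,e_j> e_j||^2, the squared distance from v to span{e_j}.)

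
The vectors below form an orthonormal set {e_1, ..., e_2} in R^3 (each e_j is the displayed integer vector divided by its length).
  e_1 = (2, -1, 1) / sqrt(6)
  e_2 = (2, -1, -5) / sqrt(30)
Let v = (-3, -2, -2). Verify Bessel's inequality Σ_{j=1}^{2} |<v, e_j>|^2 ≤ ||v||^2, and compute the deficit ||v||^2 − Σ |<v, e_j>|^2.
Σ |<v, e_j>|^2 = 36/5; ||v||^2 = 17; deficit = 49/5

Write each e_j = u_j / sqrt(<u_j, u_j>) where u_j is the displayed integer vector. Then <v, e_j> = <v, u_j> / sqrt(<u_j, u_j>), so |<v, e_j>|^2 = <v, u_j>^2 / <u_j, u_j>.
Coefficients: <v, e_1> = -6/sqrt(6), <v, e_2> = 6/sqrt(30).
Square and sum: Σ |<v, e_j>|^2 = 36/5.
Compute ||v||^2 = v·v = 17.
Deficit = 17 − 36/5 = 49/5 ≥ 0, confirming Bessel's inequality. (The deficit equals ||v − Σ <v,e_j> e_j||^2, the squared distance from v to span{e_j}.)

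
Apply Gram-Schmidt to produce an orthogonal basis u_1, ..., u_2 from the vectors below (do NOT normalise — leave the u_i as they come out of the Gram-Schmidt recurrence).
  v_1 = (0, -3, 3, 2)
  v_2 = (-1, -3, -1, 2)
Orthogonal basis:
  u_1 = (0, -3, 3, 2)
  u_2 = (-1, -18/11, -26/11, 12/11)

Apply the Gram-Schmidt recurrence
  u_1 = v_1
  u_i = v_i − Σ_{j<i} ((v_i · u_j) / (u_j · u_j)) · u_j.

Step by step this gives:
  u_1 = (0, -3, 3, 2)
  u_2 = (-1, -18/11, -26/11, 12/11)

Orthogonality check:
  u_2 · u_1 = 0 (should be 0)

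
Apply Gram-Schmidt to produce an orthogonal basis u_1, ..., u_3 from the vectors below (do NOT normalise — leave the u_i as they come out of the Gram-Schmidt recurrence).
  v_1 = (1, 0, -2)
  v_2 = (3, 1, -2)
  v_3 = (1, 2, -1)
Orthogonal basis:
  u_1 = (1, 0, -2)
  u_2 = (8/5, 1, 4/5)
  u_3 = (-2/3, 4/3, -1/3)

Apply the Gram-Schmidt recurrence
  u_1 = v_1
  u_i = v_i − Σ_{j<i} ((v_i · u_j) / (u_j · u_j)) · u_j.

Step by step this gives:
  u_1 = (1, 0, -2)
  u_2 = (8/5, 1, 4/5)
  u_3 = (-2/3, 4/3, -1/3)

Orthogonality check:
  u_2 · u_1 = 0 (should be 0)
  u_3 · u_1 = 0 (should be 0)
  u_3 · u_2 = 0 (should be 0)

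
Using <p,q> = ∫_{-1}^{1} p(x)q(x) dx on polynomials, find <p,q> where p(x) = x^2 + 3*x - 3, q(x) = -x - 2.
<p,q> = 26/3

Expand the product: p(x)·q(x) = -x^3 - 5*x^2 - 3*x + 6.
∫_{-1}^{1} of each monomial x^k gives [2/(k+1) if k even, 0 if k odd]. Integrating term-by-term (or equivalently evaluating the antiderivative F(x) = -x^4/4 - 5*x^3/3 - 3*x^2/2 + 6*x at the endpoints):
  F(1) − F(−1) = 31/12 − (-73/12) = 26/3.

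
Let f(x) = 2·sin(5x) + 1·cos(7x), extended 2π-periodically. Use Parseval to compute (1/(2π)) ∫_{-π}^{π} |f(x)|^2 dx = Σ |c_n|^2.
Σ |c_n|^2 = 5/2

Expand |f|^2 and use orthogonality of {sin(nx), cos(mx)} on [-π, π]:
  ∫_{-π}^{π} sin(nx)^2 dx = π, ∫ cos(mx)^2 dx = π, and cross terms integrate to 0.
So ∫_{-π}^{π} f(x)^2 dx = 2^2 · π + 1^2 · π = (4 + 1)π.
Divide by 2π: (4 + 1)/2 = 5/2.
By Parseval, this equals Σ |c_n|^2.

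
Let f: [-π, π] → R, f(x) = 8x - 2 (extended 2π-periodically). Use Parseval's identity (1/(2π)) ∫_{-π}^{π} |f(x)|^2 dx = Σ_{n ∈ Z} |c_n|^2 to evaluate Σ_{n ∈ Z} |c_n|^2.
Σ |c_n|^2 = 64π^2/3 + 4

Expand and integrate term by term over [-π, π]:
  ∫ (8x)^2 dx = 64·(2π^3/3); ∫ 2·8·(-2)·x dx = 0 (odd integrand); ∫ (-2)^2 dx = 4·2π.
So (1/(2π)) ∫_{-π}^{π} (8x - 2)^2 dx = 64π^2/3 + 4 = 64π^2/3 + 4.
Parseval ⇒ Σ |c_n|^2 = 64π^2/3 + 4.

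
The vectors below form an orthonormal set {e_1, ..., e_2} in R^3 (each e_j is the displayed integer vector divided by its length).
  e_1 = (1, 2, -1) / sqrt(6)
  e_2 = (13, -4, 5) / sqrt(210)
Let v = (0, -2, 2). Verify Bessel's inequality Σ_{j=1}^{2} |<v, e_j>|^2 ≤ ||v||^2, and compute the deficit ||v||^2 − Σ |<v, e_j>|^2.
Σ |<v, e_j>|^2 = 264/35; ||v||^2 = 8; deficit = 16/35

Write each e_j = u_j / sqrt(<u_j, u_j>) where u_j is the displayed integer vector. Then <v, e_j> = <v, u_j> / sqrt(<u_j, u_j>), so |<v, e_j>|^2 = <v, u_j>^2 / <u_j, u_j>.
Coefficients: <v, e_1> = -6/sqrt(6), <v, e_2> = 18/sqrt(210).
Square and sum: Σ |<v, e_j>|^2 = 264/35.
Compute ||v||^2 = v·v = 8.
Deficit = 8 − 264/35 = 16/35 ≥ 0, confirming Bessel's inequality. (The deficit equals ||v − Σ <v,e_j> e_j||^2, the squared distance from v to span{e_j}.)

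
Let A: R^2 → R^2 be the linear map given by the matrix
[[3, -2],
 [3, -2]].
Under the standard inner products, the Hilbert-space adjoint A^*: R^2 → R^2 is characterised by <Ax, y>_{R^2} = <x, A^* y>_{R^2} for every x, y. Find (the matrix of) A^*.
A^* = A^T =
[[3, 3],
 [-2, -2]]

For real matrices with standard dot products, the defining identity <Ax, y> = <x, A^* y> gives (Ax)^T y = x^T (A^*) y, i.e. x^T A^T y = x^T (A^*) y. Since this holds for all x, y, we must have A^* = A^T. Therefore
A^* =
[[3, 3],
 [-2, -2]].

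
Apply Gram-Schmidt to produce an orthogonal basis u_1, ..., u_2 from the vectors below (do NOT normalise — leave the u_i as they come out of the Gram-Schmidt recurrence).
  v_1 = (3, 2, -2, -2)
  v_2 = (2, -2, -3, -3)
Orthogonal basis:
  u_1 = (3, 2, -2, -2)
  u_2 = (0, -10/3, -5/3, -5/3)

Apply the Gram-Schmidt recurrence
  u_1 = v_1
  u_i = v_i − Σ_{j<i} ((v_i · u_j) / (u_j · u_j)) · u_j.

Step by step this gives:
  u_1 = (3, 2, -2, -2)
  u_2 = (0, -10/3, -5/3, -5/3)

Orthogonality check:
  u_2 · u_1 = 0 (should be 0)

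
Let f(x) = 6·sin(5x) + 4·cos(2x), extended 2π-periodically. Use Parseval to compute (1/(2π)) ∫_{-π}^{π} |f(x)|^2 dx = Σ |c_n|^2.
Σ |c_n|^2 = 26

Expand |f|^2 and use orthogonality of {sin(nx), cos(mx)} on [-π, π]:
  ∫_{-π}^{π} sin(nx)^2 dx = π, ∫ cos(mx)^2 dx = π, and cross terms integrate to 0.
So ∫_{-π}^{π} f(x)^2 dx = 6^2 · π + 4^2 · π = (36 + 16)π.
Divide by 2π: (36 + 16)/2 = 26.
By Parseval, this equals Σ |c_n|^2.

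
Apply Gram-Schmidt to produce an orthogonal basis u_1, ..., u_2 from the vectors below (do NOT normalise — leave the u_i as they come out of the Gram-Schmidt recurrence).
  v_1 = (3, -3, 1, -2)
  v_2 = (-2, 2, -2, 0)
Orthogonal basis:
  u_1 = (3, -3, 1, -2)
  u_2 = (-4/23, 4/23, -32/23, -28/23)

Apply the Gram-Schmidt recurrence
  u_1 = v_1
  u_i = v_i − Σ_{j<i} ((v_i · u_j) / (u_j · u_j)) · u_j.

Step by step this gives:
  u_1 = (3, -3, 1, -2)
  u_2 = (-4/23, 4/23, -32/23, -28/23)

Orthogonality check:
  u_2 · u_1 = 0 (should be 0)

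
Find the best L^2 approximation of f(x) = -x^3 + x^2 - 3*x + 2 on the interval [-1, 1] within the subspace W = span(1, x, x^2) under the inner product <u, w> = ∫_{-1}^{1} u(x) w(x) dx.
g(x) = x^2 - 18*x/5 + 2

The best approximation g ∈ W is the orthogonal projection of f onto W. Writing g = a_0 + a_1 x + a_2 x^2, the coefficients solve the normal equations G · a = b where
  G_{ij} = <φ_i, φ_j> and b_i = <f, φ_i>, with φ_0 = 1, φ_1 = x, φ_2 = x^2.
G =
  [2, 0, 2/3]
  [0, 2/3, 0]
  [2/3, 0, 2/5],
b = (14/3, -12/5, 26/15).
Solving gives a_0 = 2, a_1 = -18/5, a_2 = 1, so
  g(x) = x^2 - 18*x/5 + 2.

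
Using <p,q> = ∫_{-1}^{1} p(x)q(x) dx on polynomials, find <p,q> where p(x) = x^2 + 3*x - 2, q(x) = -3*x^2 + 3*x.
<p,q> = 44/5

Expand the product: p(x)·q(x) = -3*x^4 - 6*x^3 + 15*x^2 - 6*x.
∫_{-1}^{1} of each monomial x^k gives [2/(k+1) if k even, 0 if k odd]. Integrating term-by-term (or equivalently evaluating the antiderivative F(x) = -3*x^5/5 - 3*x^4/2 + 5*x^3 - 3*x^2 at the endpoints):
  F(1) − F(−1) = -1/10 − (-89/10) = 44/5.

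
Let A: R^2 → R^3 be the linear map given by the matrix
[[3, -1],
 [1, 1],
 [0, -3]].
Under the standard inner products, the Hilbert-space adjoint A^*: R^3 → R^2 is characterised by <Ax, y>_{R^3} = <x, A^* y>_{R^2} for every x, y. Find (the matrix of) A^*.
A^* = A^T =
[[3, 1, 0],
 [-1, 1, -3]]

For real matrices with standard dot products, the defining identity <Ax, y> = <x, A^* y> gives (Ax)^T y = x^T (A^*) y, i.e. x^T A^T y = x^T (A^*) y. Since this holds for all x, y, we must have A^* = A^T. Therefore
A^* =
[[3, 1, 0],
 [-1, 1, -3]].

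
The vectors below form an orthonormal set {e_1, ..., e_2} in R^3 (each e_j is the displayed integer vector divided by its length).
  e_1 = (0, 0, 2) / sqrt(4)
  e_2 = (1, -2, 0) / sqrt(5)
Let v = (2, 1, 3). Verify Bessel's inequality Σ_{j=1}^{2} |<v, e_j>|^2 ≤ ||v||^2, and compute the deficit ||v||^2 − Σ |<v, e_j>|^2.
Σ |<v, e_j>|^2 = 9; ||v||^2 = 14; deficit = 5

Write each e_j = u_j / sqrt(<u_j, u_j>) where u_j is the displayed integer vector. Then <v, e_j> = <v, u_j> / sqrt(<u_j, u_j>), so |<v, e_j>|^2 = <v, u_j>^2 / <u_j, u_j>.
Coefficients: <v, e_1> = 6/sqrt(4), <v, e_2> = 0/sqrt(5).
Square and sum: Σ |<v, e_j>|^2 = 9.
Compute ||v||^2 = v·v = 14.
Deficit = 14 − 9 = 5 ≥ 0, confirming Bessel's inequality. (The deficit equals ||v − Σ <v,e_j> e_j||^2, the squared distance from v to span{e_j}.)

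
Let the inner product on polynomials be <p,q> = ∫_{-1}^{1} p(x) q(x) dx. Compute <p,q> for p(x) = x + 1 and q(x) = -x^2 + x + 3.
<p,q> = 6

Expand the product: p(x)·q(x) = -x^3 + 4*x + 3.
∫_{-1}^{1} of each monomial x^k gives [2/(k+1) if k even, 0 if k odd]. Integrating term-by-term (or equivalently evaluating the antiderivative F(x) = -x^4/4 + 2*x^2 + 3*x at the endpoints):
  F(1) − F(−1) = 19/4 − (-5/4) = 6.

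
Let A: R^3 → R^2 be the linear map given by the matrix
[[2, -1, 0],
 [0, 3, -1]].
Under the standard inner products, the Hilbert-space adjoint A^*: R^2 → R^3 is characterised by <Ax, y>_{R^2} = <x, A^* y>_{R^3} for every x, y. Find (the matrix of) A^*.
A^* = A^T =
[[2, 0],
 [-1, 3],
 [0, -1]]

For real matrices with standard dot products, the defining identity <Ax, y> = <x, A^* y> gives (Ax)^T y = x^T (A^*) y, i.e. x^T A^T y = x^T (A^*) y. Since this holds for all x, y, we must have A^* = A^T. Therefore
A^* =
[[2, 0],
 [-1, 3],
 [0, -1]].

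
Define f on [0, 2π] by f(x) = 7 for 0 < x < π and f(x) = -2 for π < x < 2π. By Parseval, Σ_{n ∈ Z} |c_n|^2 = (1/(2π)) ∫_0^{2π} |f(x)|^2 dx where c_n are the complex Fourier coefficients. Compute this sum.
Σ |c_n|^2 = 53/2

Parseval equates the L^2 energy of f (normalised by 1/(2π)) with the ℓ^2 sum of its Fourier coefficients: (1/(2π)) ∫_0^{2π} |f|^2 = Σ |c_n|^2.
Compute the left side: (1/(2π)) [∫_0^π 7^2 dx + ∫_π^{2π} (-2)^2 dx] = (1/(2π)) · (49π + 4π) = (49 + 4)/2 = 53/2.
So Σ_{n ∈ Z} |c_n|^2 = 53/2.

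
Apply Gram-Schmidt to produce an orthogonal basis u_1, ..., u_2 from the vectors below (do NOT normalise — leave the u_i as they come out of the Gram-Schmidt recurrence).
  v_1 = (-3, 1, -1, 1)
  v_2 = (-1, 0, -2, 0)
Orthogonal basis:
  u_1 = (-3, 1, -1, 1)
  u_2 = (1/4, -5/12, -19/12, -5/12)

Apply the Gram-Schmidt recurrence
  u_1 = v_1
  u_i = v_i − Σ_{j<i} ((v_i · u_j) / (u_j · u_j)) · u_j.

Step by step this gives:
  u_1 = (-3, 1, -1, 1)
  u_2 = (1/4, -5/12, -19/12, -5/12)

Orthogonality check:
  u_2 · u_1 = 0 (should be 0)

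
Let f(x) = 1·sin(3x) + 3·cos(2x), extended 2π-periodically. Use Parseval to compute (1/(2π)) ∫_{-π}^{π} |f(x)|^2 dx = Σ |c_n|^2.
Σ |c_n|^2 = 5

Expand |f|^2 and use orthogonality of {sin(nx), cos(mx)} on [-π, π]:
  ∫_{-π}^{π} sin(nx)^2 dx = π, ∫ cos(mx)^2 dx = π, and cross terms integrate to 0.
So ∫_{-π}^{π} f(x)^2 dx = 1^2 · π + 3^2 · π = (1 + 9)π.
Divide by 2π: (1 + 9)/2 = 5.
By Parseval, this equals Σ |c_n|^2.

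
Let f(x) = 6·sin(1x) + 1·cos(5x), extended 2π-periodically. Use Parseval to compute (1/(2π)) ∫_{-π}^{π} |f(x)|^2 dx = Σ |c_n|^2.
Σ |c_n|^2 = 37/2

Expand |f|^2 and use orthogonality of {sin(nx), cos(mx)} on [-π, π]:
  ∫_{-π}^{π} sin(nx)^2 dx = π, ∫ cos(mx)^2 dx = π, and cross terms integrate to 0.
So ∫_{-π}^{π} f(x)^2 dx = 6^2 · π + 1^2 · π = (36 + 1)π.
Divide by 2π: (36 + 1)/2 = 37/2.
By Parseval, this equals Σ |c_n|^2.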